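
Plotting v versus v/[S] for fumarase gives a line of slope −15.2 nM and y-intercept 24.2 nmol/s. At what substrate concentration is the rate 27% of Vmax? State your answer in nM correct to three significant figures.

The Eadie–Hofstee slope gives Km = 15.2 nM (slope = −Km).
v/Vmax = [S]/(Km+[S]) = 0.27 ⇒ [S] = Km·0.27/(1−0.27) = 15.2 × 0.3699 = 5.62 nM.

5.62 nM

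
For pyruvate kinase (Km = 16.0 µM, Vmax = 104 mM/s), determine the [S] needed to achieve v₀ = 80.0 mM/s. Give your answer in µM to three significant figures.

Rearranging v = Vmax[S]/(Km+[S]) gives [S] = Km·v/(Vmax − v).
[S] = 16.0 × 80.0 / (104 − 80.0) = 1280/24.00 = 53.3 µM.

53.3 µM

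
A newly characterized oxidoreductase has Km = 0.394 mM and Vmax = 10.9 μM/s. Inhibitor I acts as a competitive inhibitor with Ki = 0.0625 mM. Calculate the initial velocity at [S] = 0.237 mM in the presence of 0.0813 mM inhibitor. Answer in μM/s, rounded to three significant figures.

α = 1 + [I]/Ki = 1 + 0.0813/0.0625 = 2.301.
For a competitive inhibitor, Vmax is unchanged and the apparent Km becomes α·Km: Km,app = 0.907 mM, Vmax,app = 10.9 μM/s.
v = Vmax,app·[S]/(Km,app + [S]) = 10.9 × 0.237/(0.907 + 0.237) = 2.26 μM/s.

2.26 μM/s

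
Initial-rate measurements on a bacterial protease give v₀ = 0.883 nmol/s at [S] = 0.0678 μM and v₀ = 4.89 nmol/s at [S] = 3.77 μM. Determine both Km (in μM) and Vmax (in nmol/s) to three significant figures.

Km = 0.342 μM; Vmax = 5.33 nmol/s

From v = Vmax[S]/(Km+[S]), each point gives Vmax = v(Km+[S])/[S].
Equating: 0.883(Km+0.0678)/0.0678 = 4.89(Km+3.77)/3.77.
13.02·Km + 0.883 = 1.297·Km + 4.89, so (13.02 − 1.297)·Km = 4.89 − 0.883.
Km = 4.007/11.73 = 0.342 μM; then Vmax = 0.883(0.342+0.0678)/0.0678 = 5.33 nmol/s.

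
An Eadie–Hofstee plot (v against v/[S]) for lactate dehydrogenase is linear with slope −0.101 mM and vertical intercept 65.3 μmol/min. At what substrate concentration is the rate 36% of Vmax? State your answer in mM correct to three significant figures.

0.0568 mM

The Eadie–Hofstee slope gives Km = 0.101 mM (slope = −Km).
v/Vmax = [S]/(Km+[S]) = 0.36 ⇒ [S] = Km·0.36/(1−0.36) = 0.101 × 0.5625 = 0.0568 mM.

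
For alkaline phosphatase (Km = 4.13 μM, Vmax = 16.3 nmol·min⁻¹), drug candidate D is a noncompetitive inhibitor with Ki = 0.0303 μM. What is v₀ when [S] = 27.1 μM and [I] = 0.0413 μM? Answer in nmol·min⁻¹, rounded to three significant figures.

5.99 nmol·min⁻¹

With α = 1 + [I]/Ki = 1 + 0.0413/0.0303 = 2.363, the noncompetitive rate law is v = (Vmax/α)·[S] / (Km + [S]).
v = (16.3/2.363)×27.1 / (4.13 + 27.1) = 186.9/31.23 = 5.99 nmol·min⁻¹.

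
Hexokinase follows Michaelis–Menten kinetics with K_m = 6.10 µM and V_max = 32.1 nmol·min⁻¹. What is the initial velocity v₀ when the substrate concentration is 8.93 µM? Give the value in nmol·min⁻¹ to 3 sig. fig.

[S]/(Km+[S]) = 8.93/15.03 = 0.5941, the fractional saturation.
v = 0.5941 × Vmax = 0.5941 × 32.1 = 19.1 nmol·min⁻¹.

19.1 nmol·min⁻¹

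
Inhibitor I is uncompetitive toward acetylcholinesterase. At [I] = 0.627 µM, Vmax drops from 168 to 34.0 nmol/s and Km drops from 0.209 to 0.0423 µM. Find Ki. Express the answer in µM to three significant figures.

0.159 µM

Uncompetitive: Vmax,app = Vmax/α (and Km,app = Km/α) with α = 1 + [I]/Ki.
α = Vmax/Vmax,app = 168/34.0 = 4.941.
Since α = 1 + [I]/Ki, [I]/Ki = 4.941 − 1 = 3.941 and Ki = 0.627/3.941 = 0.159 µM.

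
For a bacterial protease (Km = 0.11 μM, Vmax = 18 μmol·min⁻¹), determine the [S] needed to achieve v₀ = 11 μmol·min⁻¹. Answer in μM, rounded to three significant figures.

0.173 μM

The required fractional saturation is v/Vmax = 11/18 = 0.6111.
Then [S]/(Km+[S]) = 0.6111 ⇒ [S] = 0.11 × 0.6111/(1 − 0.6111) = 0.173 μM.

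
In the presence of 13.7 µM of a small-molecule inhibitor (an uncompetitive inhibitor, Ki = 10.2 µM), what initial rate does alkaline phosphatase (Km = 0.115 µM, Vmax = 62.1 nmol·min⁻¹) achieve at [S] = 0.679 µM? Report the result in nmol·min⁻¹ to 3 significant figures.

24.7 nmol·min⁻¹

α = 1 + [I]/Ki = 1 + 13.7/10.2 = 2.343.
For an uncompetitive inhibitor, both parameters are divided by α, giving Vmax/α and Km/α: Km,app = 0.0491 µM, Vmax,app = 26.5 nmol·min⁻¹.
v = Vmax,app·[S]/(Km,app + [S]) = 26.5 × 0.679/(0.0491 + 0.679) = 24.7 nmol·min⁻¹.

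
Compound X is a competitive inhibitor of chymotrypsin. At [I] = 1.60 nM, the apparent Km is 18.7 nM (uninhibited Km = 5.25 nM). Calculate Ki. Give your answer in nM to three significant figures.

Competitive: Km,app = α·Km with α = 1 + [I]/Ki.
α = Km,app/Km = 18.7/5.25 = 3.562.
Since α = 1 + [I]/Ki, [I]/Ki = 3.562 − 1 = 2.562 and Ki = 1.60/2.562 = 0.625 nM.

0.625 nM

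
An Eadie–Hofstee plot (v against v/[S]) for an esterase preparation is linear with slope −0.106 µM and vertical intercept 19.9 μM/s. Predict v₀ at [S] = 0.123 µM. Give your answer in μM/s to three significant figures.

10.7 μM/s

In the Eadie–Hofstee form v = Vmax − Km·(v/[S]), the slope is −Km and the intercept is Vmax, so Km = 0.106 µM and Vmax = 19.9 μM/s.
v = 19.9 × 0.123/(0.106 + 0.123) = 10.7 μM/s.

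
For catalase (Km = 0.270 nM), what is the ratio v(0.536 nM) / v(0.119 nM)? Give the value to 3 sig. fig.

2.17

Since Vmax cancels, v₂/v₁ = [S]₂(Km+[S]₁) / [S]₁(Km+[S]₂).
= 0.536×(0.270+0.119) / (0.119×(0.270+0.536)) = 0.2085/0.09591 = 2.17.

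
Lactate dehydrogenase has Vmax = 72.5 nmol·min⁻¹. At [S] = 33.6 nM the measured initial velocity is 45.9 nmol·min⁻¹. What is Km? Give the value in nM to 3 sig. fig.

19.5 nM

v/Vmax = 45.9/72.5 = 0.6331 = [S]/(Km+[S]).
So Km + [S] = [S]/0.6331 = 53.07 nM, giving Km = 53.07 − 33.6 = 19.5 nM.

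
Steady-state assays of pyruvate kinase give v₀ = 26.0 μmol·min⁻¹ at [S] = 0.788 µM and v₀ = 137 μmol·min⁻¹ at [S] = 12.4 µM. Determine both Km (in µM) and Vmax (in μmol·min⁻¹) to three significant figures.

Km = 5.06 µM; Vmax = 193 μmol·min⁻¹

In reciprocal form, 1/v = (Km/Vmax)·(1/[S]) + 1/Vmax. The two points give (1/[S], 1/v) = (1.269, 0.03846) and (0.08065, 0.007299).
Slope = (0.03846 − 0.007299)/(1.269 − 0.08065) = 0.02622; intercept = 0.03846 − 0.02622×1.269 = 0.005185.
Vmax = 1/intercept = 193 μmol·min⁻¹; Km = slope × Vmax = 0.02622 × 193 = 5.06 µM.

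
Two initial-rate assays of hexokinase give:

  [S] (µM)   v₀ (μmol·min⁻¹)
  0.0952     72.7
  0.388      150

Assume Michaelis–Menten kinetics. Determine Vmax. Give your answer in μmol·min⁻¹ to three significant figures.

229 μmol·min⁻¹

In reciprocal form, 1/v = (Km/Vmax)·(1/[S]) + 1/Vmax. The two points give (1/[S], 1/v) = (10.50, 0.01376) and (2.577, 0.006667).
Slope = (0.01376 − 0.006667)/(10.50 − 2.577) = 0.0008942; intercept = 0.01376 − 0.0008942×10.50 = 0.004362.
Vmax = 1/intercept = 229 μmol·min⁻¹; Km = slope × Vmax = 0.0008942 × 229 = 0.205 µM.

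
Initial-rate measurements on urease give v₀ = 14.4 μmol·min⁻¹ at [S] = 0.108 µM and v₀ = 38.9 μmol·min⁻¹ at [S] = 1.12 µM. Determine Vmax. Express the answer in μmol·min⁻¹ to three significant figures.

47.5 μmol·min⁻¹

In reciprocal form, 1/v = (Km/Vmax)·(1/[S]) + 1/Vmax. The two points give (1/[S], 1/v) = (9.259, 0.06944) and (0.8929, 0.02571).
Slope = (0.06944 − 0.02571)/(9.259 − 0.8929) = 0.005228; intercept = 0.06944 − 0.005228×9.259 = 0.02104.
Vmax = 1/intercept = 47.5 μmol·min⁻¹; Km = slope × Vmax = 0.005228 × 47.5 = 0.248 µM.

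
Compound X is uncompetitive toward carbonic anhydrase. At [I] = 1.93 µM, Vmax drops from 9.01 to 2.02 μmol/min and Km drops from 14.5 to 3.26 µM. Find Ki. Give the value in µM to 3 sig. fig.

0.558 µM

Uncompetitive: Vmax,app = Vmax/α (and Km,app = Km/α) with α = 1 + [I]/Ki.
α = Vmax/Vmax,app = 9.01/2.02 = 4.460.
Ki = [I]/(α − 1) = 1.93/3.460 = 0.558 µM.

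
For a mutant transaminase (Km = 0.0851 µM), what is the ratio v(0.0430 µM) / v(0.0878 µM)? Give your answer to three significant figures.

0.661

Since Vmax cancels, v₂/v₁ = [S]₂(Km+[S]₁) / [S]₁(Km+[S]₂).
= 0.0430×(0.0851+0.0878) / (0.0878×(0.0851+0.0430)) = 0.007435/0.01125 = 0.661.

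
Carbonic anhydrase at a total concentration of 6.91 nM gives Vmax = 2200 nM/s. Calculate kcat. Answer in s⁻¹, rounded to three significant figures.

kcat = Vmax/[E]total = 2200 nM/s / 6.91 nM = 318 s⁻¹.

318 s⁻¹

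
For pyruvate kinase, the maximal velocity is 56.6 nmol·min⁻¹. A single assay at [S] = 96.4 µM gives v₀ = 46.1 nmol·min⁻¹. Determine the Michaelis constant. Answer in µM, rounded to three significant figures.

From v = Vmax[S]/(Km+[S]), Km = [S](Vmax − v)/v.
Km = 96.4 × (56.6 − 46.1) / 46.1 = 1012/46.1 = 22.0 µM.

22.0 µM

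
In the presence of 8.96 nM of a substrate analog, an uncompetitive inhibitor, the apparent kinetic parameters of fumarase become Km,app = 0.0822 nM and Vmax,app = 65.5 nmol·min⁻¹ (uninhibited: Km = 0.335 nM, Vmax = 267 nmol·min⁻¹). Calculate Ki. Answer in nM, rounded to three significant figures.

Uncompetitive: Vmax,app = Vmax/α (and Km,app = Km/α) with α = 1 + [I]/Ki.
α = Vmax/Vmax,app = 267/65.5 = 4.076.
Ki = [I]/(α − 1) = 8.96/3.076 = 2.91 nM.

2.91 nM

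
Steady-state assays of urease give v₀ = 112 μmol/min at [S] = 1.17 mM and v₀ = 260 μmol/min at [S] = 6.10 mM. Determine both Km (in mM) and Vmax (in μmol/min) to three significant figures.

In reciprocal form, 1/v = (Km/Vmax)·(1/[S]) + 1/Vmax. The two points give (1/[S], 1/v) = (0.8547, 0.008929) and (0.1639, 0.003846).
Slope = (0.008929 − 0.003846)/(0.8547 − 0.1639) = 0.007358; intercept = 0.008929 − 0.007358×0.8547 = 0.002640.
Vmax = 1/intercept = 379 μmol/min; Km = slope × Vmax = 0.007358 × 379 = 2.79 mM.

Km = 2.79 mM; Vmax = 379 μmol/min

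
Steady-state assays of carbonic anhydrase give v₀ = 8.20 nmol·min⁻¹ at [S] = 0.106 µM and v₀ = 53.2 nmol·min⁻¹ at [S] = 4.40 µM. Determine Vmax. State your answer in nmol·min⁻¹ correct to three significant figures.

From v = Vmax[S]/(Km+[S]), each point gives Vmax = v(Km+[S])/[S].
Equating: 8.20(Km+0.106)/0.106 = 53.2(Km+4.40)/4.40.
77.36·Km + 8.20 = 12.09·Km + 53.2, so (77.36 − 12.09)·Km = 53.2 − 8.20.
Km = 45.00/65.27 = 0.689 µM; then Vmax = 8.20(0.689+0.106)/0.106 = 61.5 nmol·min⁻¹.

61.5 nmol·min⁻¹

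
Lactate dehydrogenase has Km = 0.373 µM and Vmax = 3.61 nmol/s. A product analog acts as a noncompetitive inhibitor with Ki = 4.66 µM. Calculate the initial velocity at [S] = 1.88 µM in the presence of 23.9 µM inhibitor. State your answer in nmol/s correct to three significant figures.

With α = 1 + [I]/Ki = 1 + 23.9/4.66 = 6.129, the noncompetitive rate law is v = (Vmax/α)·[S] / (Km + [S]).
v = (3.61/6.129)×1.88 / (0.373 + 1.88) = 1.107/2.253 = 0.492 nmol/s.

0.492 nmol/s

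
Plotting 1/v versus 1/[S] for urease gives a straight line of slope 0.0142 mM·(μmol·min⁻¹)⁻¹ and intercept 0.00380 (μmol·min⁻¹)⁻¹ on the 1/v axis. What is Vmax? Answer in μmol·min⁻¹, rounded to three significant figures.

The y-intercept of a Lineweaver–Burk plot equals 1/Vmax, so Vmax = 1/0.00380 = 263 μmol·min⁻¹.

263 μmol·min⁻¹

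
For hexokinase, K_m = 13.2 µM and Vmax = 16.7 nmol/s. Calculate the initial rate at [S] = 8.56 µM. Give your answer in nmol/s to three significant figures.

v = Vmax·[S]/(Km + [S]) = 16.7 × 8.56 / (13.2 + 8.56)
  = 143.0 / 21.76 = 6.57 nmol/s.

6.57 nmol/s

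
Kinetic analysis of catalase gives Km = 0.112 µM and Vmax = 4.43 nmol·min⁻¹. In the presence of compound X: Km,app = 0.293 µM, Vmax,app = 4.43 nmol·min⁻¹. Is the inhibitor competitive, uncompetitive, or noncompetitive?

competitive

Km increases (0.112 → 0.293 µM) while Vmax is unchanged — the hallmark of competitive inhibition.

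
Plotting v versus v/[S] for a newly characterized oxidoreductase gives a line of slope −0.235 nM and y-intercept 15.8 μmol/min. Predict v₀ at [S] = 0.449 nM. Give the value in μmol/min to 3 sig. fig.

In the Eadie–Hofstee form v = Vmax − Km·(v/[S]), the slope is −Km and the intercept is Vmax, so Km = 0.235 nM and Vmax = 15.8 μmol/min.
v = 15.8 × 0.449/(0.235 + 0.449) = 10.4 μmol/min.

10.4 μmol/min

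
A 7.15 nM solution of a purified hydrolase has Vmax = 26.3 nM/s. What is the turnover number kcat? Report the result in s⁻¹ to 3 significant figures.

3.68 s⁻¹

kcat = Vmax/[E]total = 26.3 nM/s / 7.15 nM = 3.68 s⁻¹.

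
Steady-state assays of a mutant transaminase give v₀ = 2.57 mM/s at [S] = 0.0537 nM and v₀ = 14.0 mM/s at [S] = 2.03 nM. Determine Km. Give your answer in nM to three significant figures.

0.279 nM

From v = Vmax[S]/(Km+[S]), each point gives Vmax = v(Km+[S])/[S].
Equating: 2.57(Km+0.0537)/0.0537 = 14.0(Km+2.03)/2.03.
47.86·Km + 2.57 = 6.897·Km + 14.0, so (47.86 − 6.897)·Km = 14.0 − 2.57.
Km = 11.43/40.96 = 0.279 nM; then Vmax = 2.57(0.279+0.0537)/0.0537 = 15.9 mM/s.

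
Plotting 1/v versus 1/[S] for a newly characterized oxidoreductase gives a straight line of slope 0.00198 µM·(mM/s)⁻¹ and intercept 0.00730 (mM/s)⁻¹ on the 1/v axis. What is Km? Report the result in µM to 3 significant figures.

0.271 µM

y-intercept = 1/Vmax ⇒ Vmax = 137 mM/s; slope = Km/Vmax ⇒ Km = slope × Vmax.
Km = 0.00198 × 137 = 0.271 µM.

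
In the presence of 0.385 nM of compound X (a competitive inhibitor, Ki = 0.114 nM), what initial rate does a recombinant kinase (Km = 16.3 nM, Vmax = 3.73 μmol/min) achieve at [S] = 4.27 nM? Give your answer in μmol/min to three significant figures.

α = 1 + [I]/Ki = 1 + 0.385/0.114 = 4.377.
For a competitive inhibitor, Vmax is unchanged and the apparent Km becomes α·Km: Km,app = 71.3 nM, Vmax,app = 3.73 μmol/min.
v = Vmax,app·[S]/(Km,app + [S]) = 3.73 × 4.27/(71.3 + 4.27) = 0.211 μmol/min.

0.211 μmol/min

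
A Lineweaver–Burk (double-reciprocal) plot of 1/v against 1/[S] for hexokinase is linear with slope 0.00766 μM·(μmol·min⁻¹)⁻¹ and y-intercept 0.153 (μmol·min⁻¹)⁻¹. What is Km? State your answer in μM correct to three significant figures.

y-intercept = 1/Vmax ⇒ Vmax = 6.54 μmol·min⁻¹; slope = Km/Vmax ⇒ Km = slope × Vmax.
Km = 0.00766 × 6.54 = 0.0501 μM.

0.0501 μM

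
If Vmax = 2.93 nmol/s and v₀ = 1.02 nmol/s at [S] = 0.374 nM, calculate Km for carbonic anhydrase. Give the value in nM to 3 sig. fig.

v/Vmax = 1.02/2.93 = 0.3481 = [S]/(Km+[S]).
So Km + [S] = [S]/0.3481 = 1.074 nM, giving Km = 1.074 − 0.374 = 0.700 nM.

0.700 nM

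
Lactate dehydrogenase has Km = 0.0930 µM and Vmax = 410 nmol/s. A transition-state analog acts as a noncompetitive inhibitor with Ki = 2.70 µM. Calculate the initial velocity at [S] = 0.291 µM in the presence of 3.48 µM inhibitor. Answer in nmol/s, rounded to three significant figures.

α = 1 + [I]/Ki = 1 + 3.48/2.70 = 2.289.
For a noncompetitive inhibitor, Vmax is reduced to Vmax/α while Km is unchanged: Km,app = 0.0930 µM, Vmax,app = 179 nmol/s.
v = Vmax,app·[S]/(Km,app + [S]) = 179 × 0.291/(0.0930 + 0.291) = 136 nmol/s.

136 nmol/s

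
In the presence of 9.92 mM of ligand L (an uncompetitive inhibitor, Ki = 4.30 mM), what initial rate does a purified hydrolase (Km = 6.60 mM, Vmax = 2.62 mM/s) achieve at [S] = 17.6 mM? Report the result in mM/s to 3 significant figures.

α = 1 + [I]/Ki = 1 + 9.92/4.30 = 3.307.
For an uncompetitive inhibitor, both parameters are divided by α, giving Vmax/α and Km/α: Km,app = 2.00 mM, Vmax,app = 0.792 mM/s.
v = Vmax,app·[S]/(Km,app + [S]) = 0.792 × 17.6/(2.00 + 17.6) = 0.712 mM/s.

0.712 mM/s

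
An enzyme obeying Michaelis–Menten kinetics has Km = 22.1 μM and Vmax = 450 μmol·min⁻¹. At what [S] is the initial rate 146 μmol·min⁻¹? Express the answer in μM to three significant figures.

10.6 μM

The required fractional saturation is v/Vmax = 146/450 = 0.3244.
Then [S]/(Km+[S]) = 0.3244 ⇒ [S] = 22.1 × 0.3244/(1 − 0.3244) = 10.6 μM.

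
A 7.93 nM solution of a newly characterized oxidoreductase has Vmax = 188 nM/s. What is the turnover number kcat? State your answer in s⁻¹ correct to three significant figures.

kcat = Vmax/[E]total = 188 nM/s / 7.93 nM = 23.7 s⁻¹.

23.7 s⁻¹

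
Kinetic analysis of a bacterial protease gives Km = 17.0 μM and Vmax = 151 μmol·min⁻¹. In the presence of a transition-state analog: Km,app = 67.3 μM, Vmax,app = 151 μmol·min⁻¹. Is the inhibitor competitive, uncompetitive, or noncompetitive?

competitive

Km increases (17.0 → 67.3 μM) while Vmax is unchanged — the hallmark of competitive inhibition.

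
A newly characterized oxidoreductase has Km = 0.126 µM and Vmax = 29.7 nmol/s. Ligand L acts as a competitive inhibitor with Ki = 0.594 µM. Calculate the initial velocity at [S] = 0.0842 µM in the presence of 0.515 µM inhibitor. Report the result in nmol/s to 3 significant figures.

7.83 nmol/s

α = 1 + [I]/Ki = 1 + 0.515/0.594 = 1.867.
For a competitive inhibitor, Vmax is unchanged and the apparent Km becomes α·Km: Km,app = 0.235 µM, Vmax,app = 29.7 nmol/s.
v = Vmax,app·[S]/(Km,app + [S]) = 29.7 × 0.0842/(0.235 + 0.0842) = 7.83 nmol/s.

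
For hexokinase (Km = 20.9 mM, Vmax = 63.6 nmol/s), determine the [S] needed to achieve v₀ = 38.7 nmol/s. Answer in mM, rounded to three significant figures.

Rearranging v = Vmax[S]/(Km+[S]) gives [S] = Km·v/(Vmax − v).
[S] = 20.9 × 38.7 / (63.6 − 38.7) = 808.8/24.90 = 32.5 mM.

32.5 mM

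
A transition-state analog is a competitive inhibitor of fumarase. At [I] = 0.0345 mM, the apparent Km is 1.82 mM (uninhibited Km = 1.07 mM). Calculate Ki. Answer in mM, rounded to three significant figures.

Competitive: Km,app = α·Km with α = 1 + [I]/Ki.
α = Km,app/Km = 1.82/1.07 = 1.701.
Ki = [I]/(α − 1) = 0.0345/0.7009 = 0.0492 mM.

0.0492 mM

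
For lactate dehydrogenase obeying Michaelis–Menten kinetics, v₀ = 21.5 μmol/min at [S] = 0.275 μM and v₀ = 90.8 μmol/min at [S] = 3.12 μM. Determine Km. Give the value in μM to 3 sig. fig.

1.41 μM

From v = Vmax[S]/(Km+[S]), each point gives Vmax = v(Km+[S])/[S].
Equating: 21.5(Km+0.275)/0.275 = 90.8(Km+3.12)/3.12.
78.18·Km + 21.5 = 29.10·Km + 90.8, so (78.18 − 29.10)·Km = 90.8 − 21.5.
Km = 69.30/49.08 = 1.41 μM; then Vmax = 21.5(1.41+0.275)/0.275 = 132 μmol/min.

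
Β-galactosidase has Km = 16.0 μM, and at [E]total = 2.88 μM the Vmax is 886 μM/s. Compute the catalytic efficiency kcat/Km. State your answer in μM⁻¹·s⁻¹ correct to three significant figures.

kcat = Vmax/[E]total = 886/2.88 = 308 s⁻¹.
kcat/Km = 308/16.0 = 19.2 μM⁻¹·s⁻¹.

19.2 μM⁻¹·s⁻¹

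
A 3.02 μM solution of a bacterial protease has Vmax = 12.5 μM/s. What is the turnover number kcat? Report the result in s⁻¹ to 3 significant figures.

kcat = Vmax/[E]total = 12.5 μM/s / 3.02 μM = 4.14 s⁻¹.

4.14 s⁻¹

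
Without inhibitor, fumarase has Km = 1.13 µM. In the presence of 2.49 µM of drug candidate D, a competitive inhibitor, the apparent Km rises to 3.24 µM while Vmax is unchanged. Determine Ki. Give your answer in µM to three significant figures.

Competitive: Km,app = α·Km with α = 1 + [I]/Ki.
α = Km,app/Km = 3.24/1.13 = 2.867.
Ki = [I]/(α − 1) = 2.49/1.867 = 1.33 µM.

1.33 µM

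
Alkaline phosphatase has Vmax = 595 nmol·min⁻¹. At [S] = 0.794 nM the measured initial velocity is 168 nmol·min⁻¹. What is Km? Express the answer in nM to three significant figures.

v/Vmax = 168/595 = 0.2824 = [S]/(Km+[S]).
So Km + [S] = [S]/0.2824 = 2.812 nM, giving Km = 2.812 − 0.794 = 2.02 nM.

2.02 nM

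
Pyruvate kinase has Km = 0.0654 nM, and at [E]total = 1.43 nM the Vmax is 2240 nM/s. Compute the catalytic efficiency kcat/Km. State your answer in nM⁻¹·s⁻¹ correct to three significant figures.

24000 nM⁻¹·s⁻¹

kcat = Vmax/[E]total = 2240/1.43 = 1570 s⁻¹.
kcat/Km = 1570/0.0654 = 24000 nM⁻¹·s⁻¹.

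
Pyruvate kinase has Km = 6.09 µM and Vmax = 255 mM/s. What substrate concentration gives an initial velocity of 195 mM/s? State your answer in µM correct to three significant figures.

Rearranging v = Vmax[S]/(Km+[S]) gives [S] = Km·v/(Vmax − v).
[S] = 6.09 × 195 / (255 − 195) = 1188/60.00 = 19.8 µM.

19.8 µM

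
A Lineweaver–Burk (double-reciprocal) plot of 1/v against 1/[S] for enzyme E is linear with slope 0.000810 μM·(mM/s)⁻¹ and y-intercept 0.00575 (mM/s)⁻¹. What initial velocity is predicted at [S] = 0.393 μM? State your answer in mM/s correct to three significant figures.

The y-intercept is 1/Vmax, so Vmax = 1/0.00575 = 174 mM/s.
The slope is Km/Vmax, so Km = 0.000810 × 174 = 0.141 μM.
Then v = 174 × 0.393/(0.141 + 0.393) = 128 mM/s.

128 mM/s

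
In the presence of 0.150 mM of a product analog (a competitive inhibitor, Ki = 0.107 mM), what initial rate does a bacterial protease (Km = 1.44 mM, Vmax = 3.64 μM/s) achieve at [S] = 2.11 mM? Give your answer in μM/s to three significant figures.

With α = 1 + [I]/Ki = 1 + 0.150/0.107 = 2.402, the competitive rate law is v = Vmax[S] / (αKm + [S]).
v = 3.64×2.11 / (2.402×1.44 + 2.11) = 7.680/5.569 = 1.38 μM/s.

1.38 μM/s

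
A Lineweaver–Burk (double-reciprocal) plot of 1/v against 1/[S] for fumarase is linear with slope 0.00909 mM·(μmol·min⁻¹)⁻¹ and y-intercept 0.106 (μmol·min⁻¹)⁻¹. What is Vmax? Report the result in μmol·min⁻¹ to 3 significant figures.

The y-intercept of a Lineweaver–Burk plot equals 1/Vmax, so Vmax = 1/0.106 = 9.43 μmol·min⁻¹.

9.43 μmol·min⁻¹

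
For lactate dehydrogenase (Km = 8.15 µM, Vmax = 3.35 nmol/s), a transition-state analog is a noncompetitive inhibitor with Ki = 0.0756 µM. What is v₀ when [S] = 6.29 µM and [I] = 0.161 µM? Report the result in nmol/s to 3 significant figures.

α = 1 + [I]/Ki = 1 + 0.161/0.0756 = 3.130.
For a noncompetitive inhibitor, Vmax is reduced to Vmax/α while Km is unchanged: Km,app = 8.15 µM, Vmax,app = 1.07 nmol/s.
v = Vmax,app·[S]/(Km,app + [S]) = 1.07 × 6.29/(8.15 + 6.29) = 0.466 nmol/s.

0.466 nmol/s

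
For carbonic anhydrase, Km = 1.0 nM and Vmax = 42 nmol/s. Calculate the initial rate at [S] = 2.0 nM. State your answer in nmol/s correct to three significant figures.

28.0 nmol/s

[S]/(Km+[S]) = 2.0/3.000 = 0.6667, the fractional saturation.
v = 0.6667 × Vmax = 0.6667 × 42 = 28.0 nmol/s.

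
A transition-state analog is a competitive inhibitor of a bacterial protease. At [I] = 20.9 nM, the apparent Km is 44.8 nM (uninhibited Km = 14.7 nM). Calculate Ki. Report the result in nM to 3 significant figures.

Competitive: Km,app = α·Km with α = 1 + [I]/Ki.
α = Km,app/Km = 44.8/14.7 = 3.048.
Ki = [I]/(α − 1) = 20.9/2.048 = 10.2 nM.

10.2 nM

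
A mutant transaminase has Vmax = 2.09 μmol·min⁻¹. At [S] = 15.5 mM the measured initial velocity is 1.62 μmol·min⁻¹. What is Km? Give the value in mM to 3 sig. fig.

4.50 mM

From v = Vmax[S]/(Km+[S]), Km = [S](Vmax − v)/v.
Km = 15.5 × (2.09 − 1.62) / 1.62 = 7.285/1.62 = 4.50 mM.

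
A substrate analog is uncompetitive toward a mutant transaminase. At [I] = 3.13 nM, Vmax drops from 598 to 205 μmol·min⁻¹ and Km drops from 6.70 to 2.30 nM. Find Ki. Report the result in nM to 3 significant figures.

Uncompetitive: Vmax,app = Vmax/α (and Km,app = Km/α) with α = 1 + [I]/Ki.
α = Vmax/Vmax,app = 598/205 = 2.917.
Since α = 1 + [I]/Ki, [I]/Ki = 2.917 − 1 = 1.917 and Ki = 3.13/1.917 = 1.63 nM.

1.63 nM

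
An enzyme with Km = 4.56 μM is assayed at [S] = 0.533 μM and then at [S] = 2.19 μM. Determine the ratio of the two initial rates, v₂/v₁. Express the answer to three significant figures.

3.10

The fractional saturations are [S]/(Km+[S]) = 0.533/5.093 = 0.1047 and 2.19/6.750 = 0.3244.
v₂/v₁ is just their ratio: 0.3244/0.1047 = 3.10.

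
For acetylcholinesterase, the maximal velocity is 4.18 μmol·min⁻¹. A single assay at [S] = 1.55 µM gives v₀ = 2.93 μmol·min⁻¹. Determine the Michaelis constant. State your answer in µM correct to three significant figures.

From v = Vmax[S]/(Km+[S]), Km = [S](Vmax − v)/v.
Km = 1.55 × (4.18 − 2.93) / 2.93 = 1.937/2.93 = 0.661 µM.

0.661 µM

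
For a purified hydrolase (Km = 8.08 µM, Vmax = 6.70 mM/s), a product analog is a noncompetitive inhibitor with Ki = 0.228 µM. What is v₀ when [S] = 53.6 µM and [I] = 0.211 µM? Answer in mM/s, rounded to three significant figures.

With α = 1 + [I]/Ki = 1 + 0.211/0.228 = 1.925, the noncompetitive rate law is v = (Vmax/α)·[S] / (Km + [S]).
v = (6.70/1.925)×53.6 / (8.08 + 53.6) = 186.5/61.68 = 3.02 mM/s.

3.02 mM/s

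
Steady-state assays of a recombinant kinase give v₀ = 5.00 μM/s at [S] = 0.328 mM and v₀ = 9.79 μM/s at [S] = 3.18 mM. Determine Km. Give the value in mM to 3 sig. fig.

From v = Vmax[S]/(Km+[S]), each point gives Vmax = v(Km+[S])/[S].
Equating: 5.00(Km+0.328)/0.328 = 9.79(Km+3.18)/3.18.
15.24·Km + 5.00 = 3.079·Km + 9.79, so (15.24 − 3.079)·Km = 9.79 − 5.00.
Km = 4.790/12.17 = 0.394 mM; then Vmax = 5.00(0.394+0.328)/0.328 = 11.0 μM/s.

0.394 mM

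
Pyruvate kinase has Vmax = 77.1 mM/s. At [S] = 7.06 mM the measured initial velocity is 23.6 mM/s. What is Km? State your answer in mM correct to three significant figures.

16.0 mM

From v = Vmax[S]/(Km+[S]), Km = [S](Vmax − v)/v.
Km = 7.06 × (77.1 − 23.6) / 23.6 = 377.7/23.6 = 16.0 mM.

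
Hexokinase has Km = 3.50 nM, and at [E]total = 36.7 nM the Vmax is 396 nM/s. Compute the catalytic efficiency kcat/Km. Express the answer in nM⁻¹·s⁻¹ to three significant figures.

kcat = Vmax/[E]total = 396/36.7 = 10.8 s⁻¹.
kcat/Km = 10.8/3.50 = 3.08 nM⁻¹·s⁻¹.

3.08 nM⁻¹·s⁻¹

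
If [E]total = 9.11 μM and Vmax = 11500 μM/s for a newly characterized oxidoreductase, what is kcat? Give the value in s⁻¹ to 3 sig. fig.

1260 s⁻¹

kcat = Vmax/[E]total = 11500 μM/s / 9.11 μM = 1260 s⁻¹.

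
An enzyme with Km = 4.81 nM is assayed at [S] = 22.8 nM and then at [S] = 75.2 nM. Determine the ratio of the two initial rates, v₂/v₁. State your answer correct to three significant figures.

The fractional saturations are [S]/(Km+[S]) = 22.8/27.61 = 0.8258 and 75.2/80.01 = 0.9399.
v₂/v₁ is just their ratio: 0.9399/0.8258 = 1.14.

1.14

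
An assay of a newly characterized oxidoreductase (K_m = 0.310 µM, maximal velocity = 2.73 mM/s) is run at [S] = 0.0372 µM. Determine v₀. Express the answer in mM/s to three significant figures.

0.292 mM/s

[S]/(Km+[S]) = 0.0372/0.3472 = 0.1071, the fractional saturation.
v = 0.1071 × Vmax = 0.1071 × 2.73 = 0.292 mM/s.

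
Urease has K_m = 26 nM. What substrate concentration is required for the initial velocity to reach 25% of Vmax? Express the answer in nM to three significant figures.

8.67 nM

v/Vmax = [S]/(Km+[S]) = 0.25, so [S] = Km·0.25/(1 − 0.25) = 26 × 0.3333.
[S] = 8.67 nM.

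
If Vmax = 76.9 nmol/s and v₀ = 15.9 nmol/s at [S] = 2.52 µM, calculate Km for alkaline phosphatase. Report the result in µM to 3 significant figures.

From v = Vmax[S]/(Km+[S]), Km = [S](Vmax − v)/v.
Km = 2.52 × (76.9 − 15.9) / 15.9 = 153.7/15.9 = 9.67 µM.

9.67 µM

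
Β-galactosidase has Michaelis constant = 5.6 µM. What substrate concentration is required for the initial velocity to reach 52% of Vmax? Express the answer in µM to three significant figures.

v/Vmax = [S]/(Km+[S]) = 0.52, so [S] = Km·0.52/(1 − 0.52) = 5.6 × 1.083.
[S] = 6.07 µM.

6.07 µM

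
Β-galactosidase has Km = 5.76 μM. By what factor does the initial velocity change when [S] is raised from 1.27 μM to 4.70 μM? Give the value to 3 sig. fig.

Since Vmax cancels, v₂/v₁ = [S]₂(Km+[S]₁) / [S]₁(Km+[S]₂).
= 4.70×(5.76+1.27) / (1.27×(5.76+4.70)) = 33.04/13.28 = 2.49.

2.49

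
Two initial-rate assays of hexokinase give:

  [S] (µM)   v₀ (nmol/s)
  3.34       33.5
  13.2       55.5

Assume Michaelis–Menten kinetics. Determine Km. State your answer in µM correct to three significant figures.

In reciprocal form, 1/v = (Km/Vmax)·(1/[S]) + 1/Vmax. The two points give (1/[S], 1/v) = (0.2994, 0.02985) and (0.07576, 0.01802).
Slope = (0.02985 − 0.01802)/(0.2994 − 0.07576) = 0.05291; intercept = 0.02985 − 0.05291×0.2994 = 0.01401.
Vmax = 1/intercept = 71.4 nmol/s; Km = slope × Vmax = 0.05291 × 71.4 = 3.78 µM.

3.78 µM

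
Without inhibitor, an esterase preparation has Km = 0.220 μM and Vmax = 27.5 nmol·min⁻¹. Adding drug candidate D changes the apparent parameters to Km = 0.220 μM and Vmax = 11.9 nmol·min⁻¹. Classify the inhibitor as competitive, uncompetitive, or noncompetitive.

noncompetitive

Vmax decreases (27.5 → 11.9 nmol·min⁻¹) while Km is unchanged — pure noncompetitive inhibition.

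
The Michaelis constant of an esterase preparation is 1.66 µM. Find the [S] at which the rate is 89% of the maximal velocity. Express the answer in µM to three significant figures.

v/Vmax = [S]/(Km+[S]) = 0.89, so [S] = Km·0.89/(1 − 0.89) = 1.66 × 8.091.
[S] = 13.4 µM.

13.4 µM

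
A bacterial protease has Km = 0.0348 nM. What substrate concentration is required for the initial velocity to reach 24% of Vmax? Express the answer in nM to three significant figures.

v/Vmax = [S]/(Km+[S]) = 0.24, so [S] = Km·0.24/(1 − 0.24) = 0.0348 × 0.3158.
[S] = 0.0110 nM.

0.0110 nM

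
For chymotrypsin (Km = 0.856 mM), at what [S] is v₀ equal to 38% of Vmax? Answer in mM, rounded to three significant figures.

0.525 mM

v/Vmax = [S]/(Km+[S]) = 0.38, so [S] = Km·0.38/(1 − 0.38) = 0.856 × 0.6129.
[S] = 0.525 mM.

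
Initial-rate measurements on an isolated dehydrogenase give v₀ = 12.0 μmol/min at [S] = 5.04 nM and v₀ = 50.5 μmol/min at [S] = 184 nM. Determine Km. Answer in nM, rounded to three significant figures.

18.3 nM

In reciprocal form, 1/v = (Km/Vmax)·(1/[S]) + 1/Vmax. The two points give (1/[S], 1/v) = (0.1984, 0.08333) and (0.005435, 0.01980).
Slope = (0.08333 − 0.01980)/(0.1984 − 0.005435) = 0.3292; intercept = 0.08333 − 0.3292×0.1984 = 0.01801.
Vmax = 1/intercept = 55.5 μmol/min; Km = slope × Vmax = 0.3292 × 55.5 = 18.3 nM.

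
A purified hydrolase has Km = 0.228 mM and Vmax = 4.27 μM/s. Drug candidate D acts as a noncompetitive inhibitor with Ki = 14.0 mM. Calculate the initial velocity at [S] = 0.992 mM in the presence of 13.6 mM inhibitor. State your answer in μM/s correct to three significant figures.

α = 1 + [I]/Ki = 1 + 13.6/14.0 = 1.971.
For a noncompetitive inhibitor, Vmax is reduced to Vmax/α while Km is unchanged: Km,app = 0.228 mM, Vmax,app = 2.17 μM/s.
v = Vmax,app·[S]/(Km,app + [S]) = 2.17 × 0.992/(0.228 + 0.992) = 1.76 μM/s.

1.76 μM/s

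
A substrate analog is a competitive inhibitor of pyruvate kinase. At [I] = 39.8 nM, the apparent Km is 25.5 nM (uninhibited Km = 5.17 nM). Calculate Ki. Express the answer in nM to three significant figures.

Competitive: Km,app = α·Km with α = 1 + [I]/Ki.
α = Km,app/Km = 25.5/5.17 = 4.932.
Ki = [I]/(α − 1) = 39.8/3.932 = 10.1 nM.

10.1 nM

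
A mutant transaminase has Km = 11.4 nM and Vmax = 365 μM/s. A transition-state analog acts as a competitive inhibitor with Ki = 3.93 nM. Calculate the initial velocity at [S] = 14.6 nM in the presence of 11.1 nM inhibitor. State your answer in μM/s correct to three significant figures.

91.6 μM/s

With α = 1 + [I]/Ki = 1 + 11.1/3.93 = 3.824, the competitive rate law is v = Vmax[S] / (αKm + [S]).
v = 365×14.6 / (3.824×11.4 + 14.6) = 5329/58.20 = 91.6 μM/s.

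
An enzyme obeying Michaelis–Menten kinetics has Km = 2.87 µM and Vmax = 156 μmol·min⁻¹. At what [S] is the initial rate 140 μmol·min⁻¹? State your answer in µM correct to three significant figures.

25.1 µM

Rearranging v = Vmax[S]/(Km+[S]) gives [S] = Km·v/(Vmax − v).
[S] = 2.87 × 140 / (156 − 140) = 401.8/16.00 = 25.1 µM.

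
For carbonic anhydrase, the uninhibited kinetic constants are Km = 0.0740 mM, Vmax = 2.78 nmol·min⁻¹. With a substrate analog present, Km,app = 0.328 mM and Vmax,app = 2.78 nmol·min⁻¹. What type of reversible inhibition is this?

Km increases (0.0740 → 0.328 mM) while Vmax is unchanged — the hallmark of competitive inhibition.

competitive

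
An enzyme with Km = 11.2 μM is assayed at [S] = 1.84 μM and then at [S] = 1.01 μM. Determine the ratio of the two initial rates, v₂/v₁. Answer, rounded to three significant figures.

Since Vmax cancels, v₂/v₁ = [S]₂(Km+[S]₁) / [S]₁(Km+[S]₂).
= 1.01×(11.2+1.84) / (1.84×(11.2+1.01)) = 13.17/22.47 = 0.586.

0.586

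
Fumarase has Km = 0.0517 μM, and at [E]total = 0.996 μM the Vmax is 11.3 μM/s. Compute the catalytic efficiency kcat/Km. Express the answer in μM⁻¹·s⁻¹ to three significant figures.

219 μM⁻¹·s⁻¹

kcat = Vmax/[E]total = 11.3/0.996 = 11.3 s⁻¹.
kcat/Km = 11.3/0.0517 = 219 μM⁻¹·s⁻¹.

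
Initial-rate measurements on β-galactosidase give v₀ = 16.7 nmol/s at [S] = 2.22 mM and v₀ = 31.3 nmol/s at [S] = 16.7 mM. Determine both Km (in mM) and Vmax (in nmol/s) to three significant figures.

From v = Vmax[S]/(Km+[S]), each point gives Vmax = v(Km+[S])/[S].
Equating: 16.7(Km+2.22)/2.22 = 31.3(Km+16.7)/16.7.
7.523·Km + 16.7 = 1.874·Km + 31.3, so (7.523 − 1.874)·Km = 31.3 − 16.7.
Km = 14.60/5.648 = 2.58 mM; then Vmax = 16.7(2.58+2.22)/2.22 = 36.1 nmol/s.

Km = 2.58 mM; Vmax = 36.1 nmol/s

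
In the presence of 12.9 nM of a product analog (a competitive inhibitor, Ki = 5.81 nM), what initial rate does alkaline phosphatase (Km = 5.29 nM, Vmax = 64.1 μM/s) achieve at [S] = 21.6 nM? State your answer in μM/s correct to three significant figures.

With α = 1 + [I]/Ki = 1 + 12.9/5.81 = 3.220, the competitive rate law is v = Vmax[S] / (αKm + [S]).
v = 64.1×21.6 / (3.220×5.29 + 21.6) = 1385/38.64 = 35.8 μM/s.

35.8 μM/s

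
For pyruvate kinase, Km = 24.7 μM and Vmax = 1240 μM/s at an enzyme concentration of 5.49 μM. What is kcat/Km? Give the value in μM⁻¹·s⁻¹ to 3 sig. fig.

kcat = Vmax/[E]total = 1240/5.49 = 226 s⁻¹.
kcat/Km = 226/24.7 = 9.14 μM⁻¹·s⁻¹.

9.14 μM⁻¹·s⁻¹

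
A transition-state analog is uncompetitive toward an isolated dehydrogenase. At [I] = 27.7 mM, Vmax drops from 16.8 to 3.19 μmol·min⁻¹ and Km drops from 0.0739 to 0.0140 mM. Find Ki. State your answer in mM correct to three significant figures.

6.49 mM

Uncompetitive: Vmax,app = Vmax/α (and Km,app = Km/α) with α = 1 + [I]/Ki.
α = Vmax/Vmax,app = 16.8/3.19 = 5.266.
Since α = 1 + [I]/Ki, [I]/Ki = 5.266 − 1 = 4.266 and Ki = 27.7/4.266 = 6.49 mM.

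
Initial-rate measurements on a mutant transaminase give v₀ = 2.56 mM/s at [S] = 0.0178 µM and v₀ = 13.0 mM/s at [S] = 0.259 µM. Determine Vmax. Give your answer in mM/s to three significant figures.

In reciprocal form, 1/v = (Km/Vmax)·(1/[S]) + 1/Vmax. The two points give (1/[S], 1/v) = (56.18, 0.3906) and (3.861, 0.07692).
Slope = (0.3906 − 0.07692)/(56.18 − 3.861) = 0.005996; intercept = 0.3906 − 0.005996×56.18 = 0.05377.
Vmax = 1/intercept = 18.6 mM/s; Km = slope × Vmax = 0.005996 × 18.6 = 0.112 µM.

18.6 mM/s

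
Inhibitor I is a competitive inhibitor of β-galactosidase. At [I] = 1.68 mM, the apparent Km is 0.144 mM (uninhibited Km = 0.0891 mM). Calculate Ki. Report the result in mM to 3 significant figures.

2.73 mM

Competitive: Km,app = α·Km with α = 1 + [I]/Ki.
α = Km,app/Km = 0.144/0.0891 = 1.616.
Since α = 1 + [I]/Ki, [I]/Ki = 1.616 − 1 = 0.6162 and Ki = 1.68/0.6162 = 2.73 mM.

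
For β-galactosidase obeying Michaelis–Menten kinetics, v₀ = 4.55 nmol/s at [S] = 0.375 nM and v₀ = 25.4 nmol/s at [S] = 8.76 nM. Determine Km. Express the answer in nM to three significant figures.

From v = Vmax[S]/(Km+[S]), each point gives Vmax = v(Km+[S])/[S].
Equating: 4.55(Km+0.375)/0.375 = 25.4(Km+8.76)/8.76.
12.13·Km + 4.55 = 2.900·Km + 25.4, so (12.13 − 2.900)·Km = 25.4 − 4.55.
Km = 20.85/9.234 = 2.26 nM; then Vmax = 4.55(2.26+0.375)/0.375 = 31.9 nmol/s.

2.26 nM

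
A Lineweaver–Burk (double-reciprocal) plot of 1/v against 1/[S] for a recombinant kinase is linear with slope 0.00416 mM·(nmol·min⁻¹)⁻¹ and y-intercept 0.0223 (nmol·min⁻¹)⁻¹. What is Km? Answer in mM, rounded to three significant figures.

y-intercept = 1/Vmax ⇒ Vmax = 44.8 nmol·min⁻¹; slope = Km/Vmax ⇒ Km = slope × Vmax.
Km = 0.00416 × 44.8 = 0.187 mM.

0.187 mM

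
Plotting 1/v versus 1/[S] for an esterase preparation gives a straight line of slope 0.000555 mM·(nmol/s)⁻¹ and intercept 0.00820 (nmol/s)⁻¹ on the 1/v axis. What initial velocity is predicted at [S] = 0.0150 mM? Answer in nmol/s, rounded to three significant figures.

The y-intercept is 1/Vmax, so Vmax = 1/0.00820 = 122 nmol/s.
The slope is Km/Vmax, so Km = 0.000555 × 122 = 0.0677 mM.
Then v = 122 × 0.0150/(0.0677 + 0.0150) = 22.1 nmol/s.

22.1 nmol/s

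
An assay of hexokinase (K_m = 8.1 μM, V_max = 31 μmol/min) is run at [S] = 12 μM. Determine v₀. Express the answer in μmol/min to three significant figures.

[S]/(Km+[S]) = 12/20.10 = 0.5970, the fractional saturation.
v = 0.5970 × Vmax = 0.5970 × 31 = 18.5 μmol/min.

18.5 μmol/min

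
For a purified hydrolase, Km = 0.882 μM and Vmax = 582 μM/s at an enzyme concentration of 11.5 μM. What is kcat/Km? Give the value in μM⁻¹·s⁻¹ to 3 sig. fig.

kcat = Vmax/[E]total = 582/11.5 = 50.6 s⁻¹.
kcat/Km = 50.6/0.882 = 57.4 μM⁻¹·s⁻¹.

57.4 μM⁻¹·s⁻¹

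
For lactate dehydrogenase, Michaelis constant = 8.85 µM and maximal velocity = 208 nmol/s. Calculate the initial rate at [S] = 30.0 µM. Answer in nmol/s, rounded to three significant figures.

v = Vmax·[S]/(Km + [S]) = 208 × 30.0 / (8.85 + 30.0)
  = 6240 / 38.85 = 161 nmol/s.

161 nmol/s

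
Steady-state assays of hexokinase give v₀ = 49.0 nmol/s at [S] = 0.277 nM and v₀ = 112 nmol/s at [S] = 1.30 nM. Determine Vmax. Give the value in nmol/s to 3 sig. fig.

172 nmol/s

From v = Vmax[S]/(Km+[S]), each point gives Vmax = v(Km+[S])/[S].
Equating: 49.0(Km+0.277)/0.277 = 112(Km+1.30)/1.30.
176.9·Km + 49.0 = 86.15·Km + 112, so (176.9 − 86.15)·Km = 112 − 49.0.
Km = 63.00/90.74 = 0.694 nM; then Vmax = 49.0(0.694+0.277)/0.277 = 172 nmol/s.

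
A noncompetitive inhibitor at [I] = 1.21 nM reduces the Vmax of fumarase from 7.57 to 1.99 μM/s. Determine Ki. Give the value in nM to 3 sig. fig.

Noncompetitive: Vmax,app = Vmax/α with α = 1 + [I]/Ki.
α = Vmax/Vmax,app = 7.57/1.99 = 3.804.
Ki = [I]/(α − 1) = 1.21/2.804 = 0.432 nM.

0.432 nM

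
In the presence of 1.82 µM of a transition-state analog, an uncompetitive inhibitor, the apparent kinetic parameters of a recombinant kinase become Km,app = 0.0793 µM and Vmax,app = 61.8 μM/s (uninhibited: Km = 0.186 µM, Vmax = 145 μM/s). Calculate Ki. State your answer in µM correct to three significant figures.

1.35 µM

Uncompetitive: Vmax,app = Vmax/α (and Km,app = Km/α) with α = 1 + [I]/Ki.
α = Vmax/Vmax,app = 145/61.8 = 2.346.
Since α = 1 + [I]/Ki, [I]/Ki = 2.346 − 1 = 1.346 and Ki = 1.82/1.346 = 1.35 µM.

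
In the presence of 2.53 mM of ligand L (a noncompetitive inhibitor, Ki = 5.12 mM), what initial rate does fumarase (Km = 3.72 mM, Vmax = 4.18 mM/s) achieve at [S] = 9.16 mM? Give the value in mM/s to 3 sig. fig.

1.99 mM/s

α = 1 + [I]/Ki = 1 + 2.53/5.12 = 1.494.
For a noncompetitive inhibitor, Vmax is reduced to Vmax/α while Km is unchanged: Km,app = 3.72 mM, Vmax,app = 2.80 mM/s.
v = Vmax,app·[S]/(Km,app + [S]) = 2.80 × 9.16/(3.72 + 9.16) = 1.99 mM/s.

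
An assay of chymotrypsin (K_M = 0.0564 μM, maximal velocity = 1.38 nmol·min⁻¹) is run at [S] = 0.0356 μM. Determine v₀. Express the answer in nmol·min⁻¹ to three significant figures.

0.534 nmol·min⁻¹

[S]/(Km+[S]) = 0.0356/0.09200 = 0.3870, the fractional saturation.
v = 0.3870 × Vmax = 0.3870 × 1.38 = 0.534 nmol·min⁻¹.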